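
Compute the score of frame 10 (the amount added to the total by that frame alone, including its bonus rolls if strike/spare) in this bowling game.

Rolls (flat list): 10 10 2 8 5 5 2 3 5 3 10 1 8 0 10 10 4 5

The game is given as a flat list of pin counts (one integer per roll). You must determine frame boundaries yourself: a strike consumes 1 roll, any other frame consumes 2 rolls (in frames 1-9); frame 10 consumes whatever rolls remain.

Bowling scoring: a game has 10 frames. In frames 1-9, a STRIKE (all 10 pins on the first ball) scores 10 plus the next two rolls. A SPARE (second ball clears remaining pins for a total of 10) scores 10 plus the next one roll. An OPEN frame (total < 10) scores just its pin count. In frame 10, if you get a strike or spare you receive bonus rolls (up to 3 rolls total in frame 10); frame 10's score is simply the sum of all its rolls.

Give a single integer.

Answer: 19

Derivation:
Frame 1: STRIKE. 10 + next two rolls (10+2) = 22. Cumulative: 22
Frame 2: STRIKE. 10 + next two rolls (2+8) = 20. Cumulative: 42
Frame 3: SPARE (2+8=10). 10 + next roll (5) = 15. Cumulative: 57
Frame 4: SPARE (5+5=10). 10 + next roll (2) = 12. Cumulative: 69
Frame 5: OPEN (2+3=5). Cumulative: 74
Frame 6: OPEN (5+3=8). Cumulative: 82
Frame 7: STRIKE. 10 + next two rolls (1+8) = 19. Cumulative: 101
Frame 8: OPEN (1+8=9). Cumulative: 110
Frame 9: SPARE (0+10=10). 10 + next roll (10) = 20. Cumulative: 130
Frame 10: STRIKE. Sum of all frame-10 rolls (10+4+5) = 19. Cumulative: 149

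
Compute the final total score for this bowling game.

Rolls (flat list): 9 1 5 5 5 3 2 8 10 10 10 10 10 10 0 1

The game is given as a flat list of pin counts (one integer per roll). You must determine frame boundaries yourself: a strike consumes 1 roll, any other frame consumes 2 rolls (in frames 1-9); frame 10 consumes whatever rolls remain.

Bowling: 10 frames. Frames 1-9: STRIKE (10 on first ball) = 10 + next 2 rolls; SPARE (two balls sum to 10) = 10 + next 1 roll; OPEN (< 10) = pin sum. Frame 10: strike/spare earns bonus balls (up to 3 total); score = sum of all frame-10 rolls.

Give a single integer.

Frame 1: SPARE (9+1=10). 10 + next roll (5) = 15. Cumulative: 15
Frame 2: SPARE (5+5=10). 10 + next roll (5) = 15. Cumulative: 30
Frame 3: OPEN (5+3=8). Cumulative: 38
Frame 4: SPARE (2+8=10). 10 + next roll (10) = 20. Cumulative: 58
Frame 5: STRIKE. 10 + next two rolls (10+10) = 30. Cumulative: 88
Frame 6: STRIKE. 10 + next two rolls (10+10) = 30. Cumulative: 118
Frame 7: STRIKE. 10 + next two rolls (10+10) = 30. Cumulative: 148
Frame 8: STRIKE. 10 + next two rolls (10+10) = 30. Cumulative: 178
Frame 9: STRIKE. 10 + next two rolls (10+0) = 20. Cumulative: 198
Frame 10: STRIKE. Sum of all frame-10 rolls (10+0+1) = 11. Cumulative: 209

Answer: 209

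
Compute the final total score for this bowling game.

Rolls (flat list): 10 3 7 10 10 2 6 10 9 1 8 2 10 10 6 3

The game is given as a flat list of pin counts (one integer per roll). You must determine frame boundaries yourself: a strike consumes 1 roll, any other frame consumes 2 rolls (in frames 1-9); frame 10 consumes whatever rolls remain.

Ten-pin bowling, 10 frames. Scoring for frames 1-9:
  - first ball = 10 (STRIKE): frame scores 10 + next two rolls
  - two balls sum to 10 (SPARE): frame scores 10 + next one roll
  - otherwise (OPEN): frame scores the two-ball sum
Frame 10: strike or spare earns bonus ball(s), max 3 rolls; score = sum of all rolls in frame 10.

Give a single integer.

Answer: 191

Derivation:
Frame 1: STRIKE. 10 + next two rolls (3+7) = 20. Cumulative: 20
Frame 2: SPARE (3+7=10). 10 + next roll (10) = 20. Cumulative: 40
Frame 3: STRIKE. 10 + next two rolls (10+2) = 22. Cumulative: 62
Frame 4: STRIKE. 10 + next two rolls (2+6) = 18. Cumulative: 80
Frame 5: OPEN (2+6=8). Cumulative: 88
Frame 6: STRIKE. 10 + next two rolls (9+1) = 20. Cumulative: 108
Frame 7: SPARE (9+1=10). 10 + next roll (8) = 18. Cumulative: 126
Frame 8: SPARE (8+2=10). 10 + next roll (10) = 20. Cumulative: 146
Frame 9: STRIKE. 10 + next two rolls (10+6) = 26. Cumulative: 172
Frame 10: STRIKE. Sum of all frame-10 rolls (10+6+3) = 19. Cumulative: 191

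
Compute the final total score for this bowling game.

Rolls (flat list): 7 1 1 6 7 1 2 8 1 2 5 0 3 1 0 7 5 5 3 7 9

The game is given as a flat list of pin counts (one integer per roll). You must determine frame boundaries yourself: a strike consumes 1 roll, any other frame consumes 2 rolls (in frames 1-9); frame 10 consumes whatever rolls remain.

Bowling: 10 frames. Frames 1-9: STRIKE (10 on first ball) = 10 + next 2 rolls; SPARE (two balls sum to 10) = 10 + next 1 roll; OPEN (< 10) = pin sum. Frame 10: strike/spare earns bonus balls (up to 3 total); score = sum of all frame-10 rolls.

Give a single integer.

Answer: 85

Derivation:
Frame 1: OPEN (7+1=8). Cumulative: 8
Frame 2: OPEN (1+6=7). Cumulative: 15
Frame 3: OPEN (7+1=8). Cumulative: 23
Frame 4: SPARE (2+8=10). 10 + next roll (1) = 11. Cumulative: 34
Frame 5: OPEN (1+2=3). Cumulative: 37
Frame 6: OPEN (5+0=5). Cumulative: 42
Frame 7: OPEN (3+1=4). Cumulative: 46
Frame 8: OPEN (0+7=7). Cumulative: 53
Frame 9: SPARE (5+5=10). 10 + next roll (3) = 13. Cumulative: 66
Frame 10: SPARE. Sum of all frame-10 rolls (3+7+9) = 19. Cumulative: 85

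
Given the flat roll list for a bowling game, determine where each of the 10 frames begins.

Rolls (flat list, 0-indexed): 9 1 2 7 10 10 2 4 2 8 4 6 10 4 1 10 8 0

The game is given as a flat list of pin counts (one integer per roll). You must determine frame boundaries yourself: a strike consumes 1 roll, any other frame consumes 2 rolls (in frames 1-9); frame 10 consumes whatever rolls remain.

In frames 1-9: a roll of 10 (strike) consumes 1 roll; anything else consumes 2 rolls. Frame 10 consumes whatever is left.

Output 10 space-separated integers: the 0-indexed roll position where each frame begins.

Answer: 0 2 4 5 6 8 10 12 13 15

Derivation:
Frame 1 starts at roll index 0: rolls=9,1 (sum=10), consumes 2 rolls
Frame 2 starts at roll index 2: rolls=2,7 (sum=9), consumes 2 rolls
Frame 3 starts at roll index 4: roll=10 (strike), consumes 1 roll
Frame 4 starts at roll index 5: roll=10 (strike), consumes 1 roll
Frame 5 starts at roll index 6: rolls=2,4 (sum=6), consumes 2 rolls
Frame 6 starts at roll index 8: rolls=2,8 (sum=10), consumes 2 rolls
Frame 7 starts at roll index 10: rolls=4,6 (sum=10), consumes 2 rolls
Frame 8 starts at roll index 12: roll=10 (strike), consumes 1 roll
Frame 9 starts at roll index 13: rolls=4,1 (sum=5), consumes 2 rolls
Frame 10 starts at roll index 15: 3 remaining rolls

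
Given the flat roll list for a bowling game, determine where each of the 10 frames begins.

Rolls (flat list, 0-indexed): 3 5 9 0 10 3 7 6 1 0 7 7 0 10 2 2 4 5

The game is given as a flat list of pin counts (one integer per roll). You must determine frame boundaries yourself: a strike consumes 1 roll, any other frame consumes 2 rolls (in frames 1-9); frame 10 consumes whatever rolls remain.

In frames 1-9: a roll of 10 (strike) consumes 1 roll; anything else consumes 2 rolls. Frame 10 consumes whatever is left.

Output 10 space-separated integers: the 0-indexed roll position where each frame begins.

Frame 1 starts at roll index 0: rolls=3,5 (sum=8), consumes 2 rolls
Frame 2 starts at roll index 2: rolls=9,0 (sum=9), consumes 2 rolls
Frame 3 starts at roll index 4: roll=10 (strike), consumes 1 roll
Frame 4 starts at roll index 5: rolls=3,7 (sum=10), consumes 2 rolls
Frame 5 starts at roll index 7: rolls=6,1 (sum=7), consumes 2 rolls
Frame 6 starts at roll index 9: rolls=0,7 (sum=7), consumes 2 rolls
Frame 7 starts at roll index 11: rolls=7,0 (sum=7), consumes 2 rolls
Frame 8 starts at roll index 13: roll=10 (strike), consumes 1 roll
Frame 9 starts at roll index 14: rolls=2,2 (sum=4), consumes 2 rolls
Frame 10 starts at roll index 16: 2 remaining rolls

Answer: 0 2 4 5 7 9 11 13 14 16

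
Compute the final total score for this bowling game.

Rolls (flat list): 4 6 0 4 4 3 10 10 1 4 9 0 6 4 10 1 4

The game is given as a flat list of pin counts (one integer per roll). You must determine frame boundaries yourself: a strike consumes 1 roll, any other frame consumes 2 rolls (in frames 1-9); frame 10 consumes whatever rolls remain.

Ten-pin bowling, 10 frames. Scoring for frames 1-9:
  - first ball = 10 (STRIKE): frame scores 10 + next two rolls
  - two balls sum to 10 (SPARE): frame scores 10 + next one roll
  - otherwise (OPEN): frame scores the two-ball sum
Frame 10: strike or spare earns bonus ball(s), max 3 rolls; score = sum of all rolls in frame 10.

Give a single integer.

Answer: 111

Derivation:
Frame 1: SPARE (4+6=10). 10 + next roll (0) = 10. Cumulative: 10
Frame 2: OPEN (0+4=4). Cumulative: 14
Frame 3: OPEN (4+3=7). Cumulative: 21
Frame 4: STRIKE. 10 + next two rolls (10+1) = 21. Cumulative: 42
Frame 5: STRIKE. 10 + next two rolls (1+4) = 15. Cumulative: 57
Frame 6: OPEN (1+4=5). Cumulative: 62
Frame 7: OPEN (9+0=9). Cumulative: 71
Frame 8: SPARE (6+4=10). 10 + next roll (10) = 20. Cumulative: 91
Frame 9: STRIKE. 10 + next two rolls (1+4) = 15. Cumulative: 106
Frame 10: OPEN. Sum of all frame-10 rolls (1+4) = 5. Cumulative: 111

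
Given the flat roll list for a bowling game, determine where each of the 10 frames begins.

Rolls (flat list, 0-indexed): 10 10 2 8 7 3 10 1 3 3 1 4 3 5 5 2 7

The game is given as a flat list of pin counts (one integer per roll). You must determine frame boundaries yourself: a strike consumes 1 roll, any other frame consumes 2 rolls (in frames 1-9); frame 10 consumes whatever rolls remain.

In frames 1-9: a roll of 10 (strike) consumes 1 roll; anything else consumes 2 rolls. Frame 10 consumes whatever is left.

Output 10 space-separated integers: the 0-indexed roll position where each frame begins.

Frame 1 starts at roll index 0: roll=10 (strike), consumes 1 roll
Frame 2 starts at roll index 1: roll=10 (strike), consumes 1 roll
Frame 3 starts at roll index 2: rolls=2,8 (sum=10), consumes 2 rolls
Frame 4 starts at roll index 4: rolls=7,3 (sum=10), consumes 2 rolls
Frame 5 starts at roll index 6: roll=10 (strike), consumes 1 roll
Frame 6 starts at roll index 7: rolls=1,3 (sum=4), consumes 2 rolls
Frame 7 starts at roll index 9: rolls=3,1 (sum=4), consumes 2 rolls
Frame 8 starts at roll index 11: rolls=4,3 (sum=7), consumes 2 rolls
Frame 9 starts at roll index 13: rolls=5,5 (sum=10), consumes 2 rolls
Frame 10 starts at roll index 15: 2 remaining rolls

Answer: 0 1 2 4 6 7 9 11 13 15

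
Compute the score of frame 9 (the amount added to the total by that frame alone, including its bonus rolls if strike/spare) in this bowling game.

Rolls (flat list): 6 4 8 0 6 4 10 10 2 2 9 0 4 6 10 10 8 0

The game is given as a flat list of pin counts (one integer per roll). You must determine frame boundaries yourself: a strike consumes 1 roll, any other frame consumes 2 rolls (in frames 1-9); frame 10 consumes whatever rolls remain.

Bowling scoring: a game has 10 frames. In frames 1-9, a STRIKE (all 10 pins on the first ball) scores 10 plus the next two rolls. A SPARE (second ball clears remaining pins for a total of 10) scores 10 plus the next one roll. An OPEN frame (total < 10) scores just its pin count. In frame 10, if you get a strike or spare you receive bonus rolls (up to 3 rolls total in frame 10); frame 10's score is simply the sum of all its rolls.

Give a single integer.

Answer: 28

Derivation:
Frame 1: SPARE (6+4=10). 10 + next roll (8) = 18. Cumulative: 18
Frame 2: OPEN (8+0=8). Cumulative: 26
Frame 3: SPARE (6+4=10). 10 + next roll (10) = 20. Cumulative: 46
Frame 4: STRIKE. 10 + next two rolls (10+2) = 22. Cumulative: 68
Frame 5: STRIKE. 10 + next two rolls (2+2) = 14. Cumulative: 82
Frame 6: OPEN (2+2=4). Cumulative: 86
Frame 7: OPEN (9+0=9). Cumulative: 95
Frame 8: SPARE (4+6=10). 10 + next roll (10) = 20. Cumulative: 115
Frame 9: STRIKE. 10 + next two rolls (10+8) = 28. Cumulative: 143
Frame 10: STRIKE. Sum of all frame-10 rolls (10+8+0) = 18. Cumulative: 161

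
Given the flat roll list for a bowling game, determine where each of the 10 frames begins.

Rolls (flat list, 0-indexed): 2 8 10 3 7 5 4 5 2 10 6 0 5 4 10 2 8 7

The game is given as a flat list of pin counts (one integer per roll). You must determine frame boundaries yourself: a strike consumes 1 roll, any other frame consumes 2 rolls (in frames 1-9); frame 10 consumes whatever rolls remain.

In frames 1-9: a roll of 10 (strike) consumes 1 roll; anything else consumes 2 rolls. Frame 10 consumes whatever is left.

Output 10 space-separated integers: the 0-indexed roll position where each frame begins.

Answer: 0 2 3 5 7 9 10 12 14 15

Derivation:
Frame 1 starts at roll index 0: rolls=2,8 (sum=10), consumes 2 rolls
Frame 2 starts at roll index 2: roll=10 (strike), consumes 1 roll
Frame 3 starts at roll index 3: rolls=3,7 (sum=10), consumes 2 rolls
Frame 4 starts at roll index 5: rolls=5,4 (sum=9), consumes 2 rolls
Frame 5 starts at roll index 7: rolls=5,2 (sum=7), consumes 2 rolls
Frame 6 starts at roll index 9: roll=10 (strike), consumes 1 roll
Frame 7 starts at roll index 10: rolls=6,0 (sum=6), consumes 2 rolls
Frame 8 starts at roll index 12: rolls=5,4 (sum=9), consumes 2 rolls
Frame 9 starts at roll index 14: roll=10 (strike), consumes 1 roll
Frame 10 starts at roll index 15: 3 remaining rolls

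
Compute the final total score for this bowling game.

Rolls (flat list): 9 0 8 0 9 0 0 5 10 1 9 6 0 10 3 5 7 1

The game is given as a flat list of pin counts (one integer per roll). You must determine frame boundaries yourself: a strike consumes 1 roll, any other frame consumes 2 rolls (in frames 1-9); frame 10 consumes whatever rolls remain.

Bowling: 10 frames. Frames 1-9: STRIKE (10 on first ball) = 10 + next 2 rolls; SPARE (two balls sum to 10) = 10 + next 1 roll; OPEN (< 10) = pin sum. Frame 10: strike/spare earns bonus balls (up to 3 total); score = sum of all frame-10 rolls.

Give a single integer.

Frame 1: OPEN (9+0=9). Cumulative: 9
Frame 2: OPEN (8+0=8). Cumulative: 17
Frame 3: OPEN (9+0=9). Cumulative: 26
Frame 4: OPEN (0+5=5). Cumulative: 31
Frame 5: STRIKE. 10 + next two rolls (1+9) = 20. Cumulative: 51
Frame 6: SPARE (1+9=10). 10 + next roll (6) = 16. Cumulative: 67
Frame 7: OPEN (6+0=6). Cumulative: 73
Frame 8: STRIKE. 10 + next two rolls (3+5) = 18. Cumulative: 91
Frame 9: OPEN (3+5=8). Cumulative: 99
Frame 10: OPEN. Sum of all frame-10 rolls (7+1) = 8. Cumulative: 107

Answer: 107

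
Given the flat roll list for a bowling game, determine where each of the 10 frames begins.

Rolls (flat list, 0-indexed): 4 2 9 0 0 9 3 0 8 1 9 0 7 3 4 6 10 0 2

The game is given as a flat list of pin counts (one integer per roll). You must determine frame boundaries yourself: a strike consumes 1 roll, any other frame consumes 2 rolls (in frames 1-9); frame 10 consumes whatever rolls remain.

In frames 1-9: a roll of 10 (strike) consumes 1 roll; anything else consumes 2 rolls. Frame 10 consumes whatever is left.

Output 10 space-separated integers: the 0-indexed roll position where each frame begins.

Answer: 0 2 4 6 8 10 12 14 16 17

Derivation:
Frame 1 starts at roll index 0: rolls=4,2 (sum=6), consumes 2 rolls
Frame 2 starts at roll index 2: rolls=9,0 (sum=9), consumes 2 rolls
Frame 3 starts at roll index 4: rolls=0,9 (sum=9), consumes 2 rolls
Frame 4 starts at roll index 6: rolls=3,0 (sum=3), consumes 2 rolls
Frame 5 starts at roll index 8: rolls=8,1 (sum=9), consumes 2 rolls
Frame 6 starts at roll index 10: rolls=9,0 (sum=9), consumes 2 rolls
Frame 7 starts at roll index 12: rolls=7,3 (sum=10), consumes 2 rolls
Frame 8 starts at roll index 14: rolls=4,6 (sum=10), consumes 2 rolls
Frame 9 starts at roll index 16: roll=10 (strike), consumes 1 roll
Frame 10 starts at roll index 17: 2 remaining rolls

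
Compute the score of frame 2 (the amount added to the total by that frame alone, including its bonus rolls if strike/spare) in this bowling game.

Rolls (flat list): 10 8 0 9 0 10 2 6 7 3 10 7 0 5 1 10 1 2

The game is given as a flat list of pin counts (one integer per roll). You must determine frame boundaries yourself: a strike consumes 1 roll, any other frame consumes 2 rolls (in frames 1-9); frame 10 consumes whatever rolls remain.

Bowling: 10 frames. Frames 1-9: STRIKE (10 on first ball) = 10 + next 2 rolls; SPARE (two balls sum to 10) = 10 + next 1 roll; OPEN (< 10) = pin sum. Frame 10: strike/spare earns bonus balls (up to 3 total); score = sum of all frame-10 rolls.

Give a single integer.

Frame 1: STRIKE. 10 + next two rolls (8+0) = 18. Cumulative: 18
Frame 2: OPEN (8+0=8). Cumulative: 26
Frame 3: OPEN (9+0=9). Cumulative: 35
Frame 4: STRIKE. 10 + next two rolls (2+6) = 18. Cumulative: 53

Answer: 8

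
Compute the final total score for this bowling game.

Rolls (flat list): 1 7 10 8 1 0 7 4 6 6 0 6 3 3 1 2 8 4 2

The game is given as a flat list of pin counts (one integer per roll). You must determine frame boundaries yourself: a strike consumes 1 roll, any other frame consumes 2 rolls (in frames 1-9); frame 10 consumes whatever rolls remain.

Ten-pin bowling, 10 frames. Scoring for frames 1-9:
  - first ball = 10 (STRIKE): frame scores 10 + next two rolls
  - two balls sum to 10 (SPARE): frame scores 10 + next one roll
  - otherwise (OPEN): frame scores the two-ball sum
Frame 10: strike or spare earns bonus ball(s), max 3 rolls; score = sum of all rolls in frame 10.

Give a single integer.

Frame 1: OPEN (1+7=8). Cumulative: 8
Frame 2: STRIKE. 10 + next two rolls (8+1) = 19. Cumulative: 27
Frame 3: OPEN (8+1=9). Cumulative: 36
Frame 4: OPEN (0+7=7). Cumulative: 43
Frame 5: SPARE (4+6=10). 10 + next roll (6) = 16. Cumulative: 59
Frame 6: OPEN (6+0=6). Cumulative: 65
Frame 7: OPEN (6+3=9). Cumulative: 74
Frame 8: OPEN (3+1=4). Cumulative: 78
Frame 9: SPARE (2+8=10). 10 + next roll (4) = 14. Cumulative: 92
Frame 10: OPEN. Sum of all frame-10 rolls (4+2) = 6. Cumulative: 98

Answer: 98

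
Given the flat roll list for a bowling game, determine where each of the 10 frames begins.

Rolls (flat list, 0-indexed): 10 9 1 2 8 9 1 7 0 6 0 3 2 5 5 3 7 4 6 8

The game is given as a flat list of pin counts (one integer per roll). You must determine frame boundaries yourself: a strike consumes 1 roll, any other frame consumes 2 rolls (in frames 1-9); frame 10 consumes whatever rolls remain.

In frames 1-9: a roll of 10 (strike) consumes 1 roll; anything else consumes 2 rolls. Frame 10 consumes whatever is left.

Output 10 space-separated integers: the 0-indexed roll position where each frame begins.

Frame 1 starts at roll index 0: roll=10 (strike), consumes 1 roll
Frame 2 starts at roll index 1: rolls=9,1 (sum=10), consumes 2 rolls
Frame 3 starts at roll index 3: rolls=2,8 (sum=10), consumes 2 rolls
Frame 4 starts at roll index 5: rolls=9,1 (sum=10), consumes 2 rolls
Frame 5 starts at roll index 7: rolls=7,0 (sum=7), consumes 2 rolls
Frame 6 starts at roll index 9: rolls=6,0 (sum=6), consumes 2 rolls
Frame 7 starts at roll index 11: rolls=3,2 (sum=5), consumes 2 rolls
Frame 8 starts at roll index 13: rolls=5,5 (sum=10), consumes 2 rolls
Frame 9 starts at roll index 15: rolls=3,7 (sum=10), consumes 2 rolls
Frame 10 starts at roll index 17: 3 remaining rolls

Answer: 0 1 3 5 7 9 11 13 15 17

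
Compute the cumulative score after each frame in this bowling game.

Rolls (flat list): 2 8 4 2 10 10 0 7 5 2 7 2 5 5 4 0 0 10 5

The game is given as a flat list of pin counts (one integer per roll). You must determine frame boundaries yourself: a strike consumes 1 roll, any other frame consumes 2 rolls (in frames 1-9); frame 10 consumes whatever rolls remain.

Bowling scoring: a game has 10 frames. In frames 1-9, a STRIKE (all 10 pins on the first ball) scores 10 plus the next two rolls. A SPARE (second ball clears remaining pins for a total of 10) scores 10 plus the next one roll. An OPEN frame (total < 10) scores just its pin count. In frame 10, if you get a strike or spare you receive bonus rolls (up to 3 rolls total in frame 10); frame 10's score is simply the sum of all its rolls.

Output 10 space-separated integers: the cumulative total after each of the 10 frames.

Answer: 14 20 40 57 64 71 80 94 98 113

Derivation:
Frame 1: SPARE (2+8=10). 10 + next roll (4) = 14. Cumulative: 14
Frame 2: OPEN (4+2=6). Cumulative: 20
Frame 3: STRIKE. 10 + next two rolls (10+0) = 20. Cumulative: 40
Frame 4: STRIKE. 10 + next two rolls (0+7) = 17. Cumulative: 57
Frame 5: OPEN (0+7=7). Cumulative: 64
Frame 6: OPEN (5+2=7). Cumulative: 71
Frame 7: OPEN (7+2=9). Cumulative: 80
Frame 8: SPARE (5+5=10). 10 + next roll (4) = 14. Cumulative: 94
Frame 9: OPEN (4+0=4). Cumulative: 98
Frame 10: SPARE. Sum of all frame-10 rolls (0+10+5) = 15. Cumulative: 113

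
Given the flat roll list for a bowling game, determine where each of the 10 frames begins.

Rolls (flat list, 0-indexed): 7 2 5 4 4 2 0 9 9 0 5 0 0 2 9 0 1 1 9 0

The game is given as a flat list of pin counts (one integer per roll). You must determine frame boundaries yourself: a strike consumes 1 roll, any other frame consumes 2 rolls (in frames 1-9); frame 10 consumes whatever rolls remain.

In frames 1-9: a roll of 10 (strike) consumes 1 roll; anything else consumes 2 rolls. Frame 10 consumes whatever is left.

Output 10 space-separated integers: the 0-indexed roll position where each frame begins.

Answer: 0 2 4 6 8 10 12 14 16 18

Derivation:
Frame 1 starts at roll index 0: rolls=7,2 (sum=9), consumes 2 rolls
Frame 2 starts at roll index 2: rolls=5,4 (sum=9), consumes 2 rolls
Frame 3 starts at roll index 4: rolls=4,2 (sum=6), consumes 2 rolls
Frame 4 starts at roll index 6: rolls=0,9 (sum=9), consumes 2 rolls
Frame 5 starts at roll index 8: rolls=9,0 (sum=9), consumes 2 rolls
Frame 6 starts at roll index 10: rolls=5,0 (sum=5), consumes 2 rolls
Frame 7 starts at roll index 12: rolls=0,2 (sum=2), consumes 2 rolls
Frame 8 starts at roll index 14: rolls=9,0 (sum=9), consumes 2 rolls
Frame 9 starts at roll index 16: rolls=1,1 (sum=2), consumes 2 rolls
Frame 10 starts at roll index 18: 2 remaining rolls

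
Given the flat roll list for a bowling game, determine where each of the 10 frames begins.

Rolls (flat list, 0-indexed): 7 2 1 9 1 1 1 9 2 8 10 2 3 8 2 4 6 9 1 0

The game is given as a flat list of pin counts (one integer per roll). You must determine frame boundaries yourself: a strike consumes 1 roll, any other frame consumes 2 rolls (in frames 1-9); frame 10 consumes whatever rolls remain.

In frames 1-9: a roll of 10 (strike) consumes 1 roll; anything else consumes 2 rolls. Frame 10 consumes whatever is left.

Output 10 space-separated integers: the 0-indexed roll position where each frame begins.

Answer: 0 2 4 6 8 10 11 13 15 17

Derivation:
Frame 1 starts at roll index 0: rolls=7,2 (sum=9), consumes 2 rolls
Frame 2 starts at roll index 2: rolls=1,9 (sum=10), consumes 2 rolls
Frame 3 starts at roll index 4: rolls=1,1 (sum=2), consumes 2 rolls
Frame 4 starts at roll index 6: rolls=1,9 (sum=10), consumes 2 rolls
Frame 5 starts at roll index 8: rolls=2,8 (sum=10), consumes 2 rolls
Frame 6 starts at roll index 10: roll=10 (strike), consumes 1 roll
Frame 7 starts at roll index 11: rolls=2,3 (sum=5), consumes 2 rolls
Frame 8 starts at roll index 13: rolls=8,2 (sum=10), consumes 2 rolls
Frame 9 starts at roll index 15: rolls=4,6 (sum=10), consumes 2 rolls
Frame 10 starts at roll index 17: 3 remaining rolls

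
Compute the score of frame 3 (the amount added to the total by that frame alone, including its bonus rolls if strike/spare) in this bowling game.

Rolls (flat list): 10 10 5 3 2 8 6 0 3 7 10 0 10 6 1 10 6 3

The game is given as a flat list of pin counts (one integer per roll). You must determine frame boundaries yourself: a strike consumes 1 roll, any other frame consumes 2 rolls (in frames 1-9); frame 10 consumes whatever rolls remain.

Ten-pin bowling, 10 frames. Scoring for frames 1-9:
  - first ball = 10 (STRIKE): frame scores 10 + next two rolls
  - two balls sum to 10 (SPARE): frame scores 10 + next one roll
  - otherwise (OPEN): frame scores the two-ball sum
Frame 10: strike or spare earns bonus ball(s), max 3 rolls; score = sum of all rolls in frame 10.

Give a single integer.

Frame 1: STRIKE. 10 + next two rolls (10+5) = 25. Cumulative: 25
Frame 2: STRIKE. 10 + next two rolls (5+3) = 18. Cumulative: 43
Frame 3: OPEN (5+3=8). Cumulative: 51
Frame 4: SPARE (2+8=10). 10 + next roll (6) = 16. Cumulative: 67
Frame 5: OPEN (6+0=6). Cumulative: 73

Answer: 8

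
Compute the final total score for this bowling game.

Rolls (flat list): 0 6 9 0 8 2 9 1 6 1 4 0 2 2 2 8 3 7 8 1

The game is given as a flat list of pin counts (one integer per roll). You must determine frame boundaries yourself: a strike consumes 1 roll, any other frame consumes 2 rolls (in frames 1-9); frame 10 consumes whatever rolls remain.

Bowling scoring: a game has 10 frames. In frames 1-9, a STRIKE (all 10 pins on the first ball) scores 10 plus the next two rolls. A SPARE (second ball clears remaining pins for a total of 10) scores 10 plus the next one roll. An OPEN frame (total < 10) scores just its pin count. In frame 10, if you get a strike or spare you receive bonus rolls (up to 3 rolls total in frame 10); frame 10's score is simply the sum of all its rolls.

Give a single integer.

Answer: 105

Derivation:
Frame 1: OPEN (0+6=6). Cumulative: 6
Frame 2: OPEN (9+0=9). Cumulative: 15
Frame 3: SPARE (8+2=10). 10 + next roll (9) = 19. Cumulative: 34
Frame 4: SPARE (9+1=10). 10 + next roll (6) = 16. Cumulative: 50
Frame 5: OPEN (6+1=7). Cumulative: 57
Frame 6: OPEN (4+0=4). Cumulative: 61
Frame 7: OPEN (2+2=4). Cumulative: 65
Frame 8: SPARE (2+8=10). 10 + next roll (3) = 13. Cumulative: 78
Frame 9: SPARE (3+7=10). 10 + next roll (8) = 18. Cumulative: 96
Frame 10: OPEN. Sum of all frame-10 rolls (8+1) = 9. Cumulative: 105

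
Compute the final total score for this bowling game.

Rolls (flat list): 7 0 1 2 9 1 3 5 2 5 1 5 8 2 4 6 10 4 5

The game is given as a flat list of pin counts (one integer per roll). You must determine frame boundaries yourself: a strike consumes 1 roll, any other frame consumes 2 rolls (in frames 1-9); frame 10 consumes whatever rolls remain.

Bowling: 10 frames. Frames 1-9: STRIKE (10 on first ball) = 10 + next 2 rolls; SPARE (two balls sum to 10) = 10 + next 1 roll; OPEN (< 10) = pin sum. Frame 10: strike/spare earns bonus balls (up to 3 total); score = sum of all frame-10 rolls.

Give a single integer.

Frame 1: OPEN (7+0=7). Cumulative: 7
Frame 2: OPEN (1+2=3). Cumulative: 10
Frame 3: SPARE (9+1=10). 10 + next roll (3) = 13. Cumulative: 23
Frame 4: OPEN (3+5=8). Cumulative: 31
Frame 5: OPEN (2+5=7). Cumulative: 38
Frame 6: OPEN (1+5=6). Cumulative: 44
Frame 7: SPARE (8+2=10). 10 + next roll (4) = 14. Cumulative: 58
Frame 8: SPARE (4+6=10). 10 + next roll (10) = 20. Cumulative: 78
Frame 9: STRIKE. 10 + next two rolls (4+5) = 19. Cumulative: 97
Frame 10: OPEN. Sum of all frame-10 rolls (4+5) = 9. Cumulative: 106

Answer: 106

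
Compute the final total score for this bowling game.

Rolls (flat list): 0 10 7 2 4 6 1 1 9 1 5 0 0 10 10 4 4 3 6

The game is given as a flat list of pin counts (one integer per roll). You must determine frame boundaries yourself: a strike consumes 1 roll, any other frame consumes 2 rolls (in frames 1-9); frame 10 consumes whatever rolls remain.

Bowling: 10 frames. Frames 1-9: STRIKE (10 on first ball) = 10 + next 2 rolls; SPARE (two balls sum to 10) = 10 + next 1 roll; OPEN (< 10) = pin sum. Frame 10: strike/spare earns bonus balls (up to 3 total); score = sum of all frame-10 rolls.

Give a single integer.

Answer: 114

Derivation:
Frame 1: SPARE (0+10=10). 10 + next roll (7) = 17. Cumulative: 17
Frame 2: OPEN (7+2=9). Cumulative: 26
Frame 3: SPARE (4+6=10). 10 + next roll (1) = 11. Cumulative: 37
Frame 4: OPEN (1+1=2). Cumulative: 39
Frame 5: SPARE (9+1=10). 10 + next roll (5) = 15. Cumulative: 54
Frame 6: OPEN (5+0=5). Cumulative: 59
Frame 7: SPARE (0+10=10). 10 + next roll (10) = 20. Cumulative: 79
Frame 8: STRIKE. 10 + next two rolls (4+4) = 18. Cumulative: 97
Frame 9: OPEN (4+4=8). Cumulative: 105
Frame 10: OPEN. Sum of all frame-10 rolls (3+6) = 9. Cumulative: 114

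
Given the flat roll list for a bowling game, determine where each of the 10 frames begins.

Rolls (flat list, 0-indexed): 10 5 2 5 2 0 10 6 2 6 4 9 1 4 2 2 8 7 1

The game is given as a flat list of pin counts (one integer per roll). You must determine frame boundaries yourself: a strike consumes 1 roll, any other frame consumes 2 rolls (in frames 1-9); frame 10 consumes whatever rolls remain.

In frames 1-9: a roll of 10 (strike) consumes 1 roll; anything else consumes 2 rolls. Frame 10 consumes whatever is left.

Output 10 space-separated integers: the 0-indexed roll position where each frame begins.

Frame 1 starts at roll index 0: roll=10 (strike), consumes 1 roll
Frame 2 starts at roll index 1: rolls=5,2 (sum=7), consumes 2 rolls
Frame 3 starts at roll index 3: rolls=5,2 (sum=7), consumes 2 rolls
Frame 4 starts at roll index 5: rolls=0,10 (sum=10), consumes 2 rolls
Frame 5 starts at roll index 7: rolls=6,2 (sum=8), consumes 2 rolls
Frame 6 starts at roll index 9: rolls=6,4 (sum=10), consumes 2 rolls
Frame 7 starts at roll index 11: rolls=9,1 (sum=10), consumes 2 rolls
Frame 8 starts at roll index 13: rolls=4,2 (sum=6), consumes 2 rolls
Frame 9 starts at roll index 15: rolls=2,8 (sum=10), consumes 2 rolls
Frame 10 starts at roll index 17: 2 remaining rolls

Answer: 0 1 3 5 7 9 11 13 15 17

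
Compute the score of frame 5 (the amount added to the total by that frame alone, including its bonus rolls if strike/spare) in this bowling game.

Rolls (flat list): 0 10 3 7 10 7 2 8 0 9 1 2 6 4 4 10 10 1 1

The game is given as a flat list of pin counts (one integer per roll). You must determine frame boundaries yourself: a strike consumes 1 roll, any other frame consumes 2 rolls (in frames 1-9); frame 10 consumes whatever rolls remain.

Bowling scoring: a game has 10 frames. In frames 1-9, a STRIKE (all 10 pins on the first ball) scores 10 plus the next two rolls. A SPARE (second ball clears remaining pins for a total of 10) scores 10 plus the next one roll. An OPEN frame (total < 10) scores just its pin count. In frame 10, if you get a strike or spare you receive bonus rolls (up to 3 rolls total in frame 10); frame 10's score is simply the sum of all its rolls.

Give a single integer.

Frame 1: SPARE (0+10=10). 10 + next roll (3) = 13. Cumulative: 13
Frame 2: SPARE (3+7=10). 10 + next roll (10) = 20. Cumulative: 33
Frame 3: STRIKE. 10 + next two rolls (7+2) = 19. Cumulative: 52
Frame 4: OPEN (7+2=9). Cumulative: 61
Frame 5: OPEN (8+0=8). Cumulative: 69
Frame 6: SPARE (9+1=10). 10 + next roll (2) = 12. Cumulative: 81
Frame 7: OPEN (2+6=8). Cumulative: 89

Answer: 8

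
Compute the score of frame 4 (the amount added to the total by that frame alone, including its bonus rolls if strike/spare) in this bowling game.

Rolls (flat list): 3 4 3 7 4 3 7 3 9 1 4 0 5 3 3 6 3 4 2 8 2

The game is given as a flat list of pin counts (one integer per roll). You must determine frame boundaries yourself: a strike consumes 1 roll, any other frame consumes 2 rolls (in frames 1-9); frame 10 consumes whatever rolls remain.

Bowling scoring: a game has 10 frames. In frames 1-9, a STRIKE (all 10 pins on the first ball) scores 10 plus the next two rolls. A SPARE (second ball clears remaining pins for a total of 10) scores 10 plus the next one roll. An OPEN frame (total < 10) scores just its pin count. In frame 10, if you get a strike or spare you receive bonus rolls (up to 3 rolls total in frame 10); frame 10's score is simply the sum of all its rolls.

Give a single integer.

Answer: 19

Derivation:
Frame 1: OPEN (3+4=7). Cumulative: 7
Frame 2: SPARE (3+7=10). 10 + next roll (4) = 14. Cumulative: 21
Frame 3: OPEN (4+3=7). Cumulative: 28
Frame 4: SPARE (7+3=10). 10 + next roll (9) = 19. Cumulative: 47
Frame 5: SPARE (9+1=10). 10 + next roll (4) = 14. Cumulative: 61
Frame 6: OPEN (4+0=4). Cumulative: 65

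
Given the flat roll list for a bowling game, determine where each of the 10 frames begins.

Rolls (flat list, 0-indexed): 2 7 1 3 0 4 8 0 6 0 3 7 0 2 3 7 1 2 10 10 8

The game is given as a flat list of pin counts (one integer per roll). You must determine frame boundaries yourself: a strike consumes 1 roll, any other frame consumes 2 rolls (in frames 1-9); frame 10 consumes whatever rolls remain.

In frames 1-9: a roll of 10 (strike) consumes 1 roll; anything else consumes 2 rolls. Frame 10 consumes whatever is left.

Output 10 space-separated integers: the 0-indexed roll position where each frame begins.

Frame 1 starts at roll index 0: rolls=2,7 (sum=9), consumes 2 rolls
Frame 2 starts at roll index 2: rolls=1,3 (sum=4), consumes 2 rolls
Frame 3 starts at roll index 4: rolls=0,4 (sum=4), consumes 2 rolls
Frame 4 starts at roll index 6: rolls=8,0 (sum=8), consumes 2 rolls
Frame 5 starts at roll index 8: rolls=6,0 (sum=6), consumes 2 rolls
Frame 6 starts at roll index 10: rolls=3,7 (sum=10), consumes 2 rolls
Frame 7 starts at roll index 12: rolls=0,2 (sum=2), consumes 2 rolls
Frame 8 starts at roll index 14: rolls=3,7 (sum=10), consumes 2 rolls
Frame 9 starts at roll index 16: rolls=1,2 (sum=3), consumes 2 rolls
Frame 10 starts at roll index 18: 3 remaining rolls

Answer: 0 2 4 6 8 10 12 14 16 18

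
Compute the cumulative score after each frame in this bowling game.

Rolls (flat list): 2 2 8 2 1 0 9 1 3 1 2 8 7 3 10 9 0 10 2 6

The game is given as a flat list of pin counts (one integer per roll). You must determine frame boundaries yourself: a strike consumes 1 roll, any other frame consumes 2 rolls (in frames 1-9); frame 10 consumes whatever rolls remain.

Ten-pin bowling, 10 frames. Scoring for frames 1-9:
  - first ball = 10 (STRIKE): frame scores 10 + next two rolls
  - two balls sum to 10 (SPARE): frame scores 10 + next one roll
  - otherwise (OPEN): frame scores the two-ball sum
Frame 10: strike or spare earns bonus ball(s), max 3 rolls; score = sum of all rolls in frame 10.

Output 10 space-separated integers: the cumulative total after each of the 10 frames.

Frame 1: OPEN (2+2=4). Cumulative: 4
Frame 2: SPARE (8+2=10). 10 + next roll (1) = 11. Cumulative: 15
Frame 3: OPEN (1+0=1). Cumulative: 16
Frame 4: SPARE (9+1=10). 10 + next roll (3) = 13. Cumulative: 29
Frame 5: OPEN (3+1=4). Cumulative: 33
Frame 6: SPARE (2+8=10). 10 + next roll (7) = 17. Cumulative: 50
Frame 7: SPARE (7+3=10). 10 + next roll (10) = 20. Cumulative: 70
Frame 8: STRIKE. 10 + next two rolls (9+0) = 19. Cumulative: 89
Frame 9: OPEN (9+0=9). Cumulative: 98
Frame 10: STRIKE. Sum of all frame-10 rolls (10+2+6) = 18. Cumulative: 116

Answer: 4 15 16 29 33 50 70 89 98 116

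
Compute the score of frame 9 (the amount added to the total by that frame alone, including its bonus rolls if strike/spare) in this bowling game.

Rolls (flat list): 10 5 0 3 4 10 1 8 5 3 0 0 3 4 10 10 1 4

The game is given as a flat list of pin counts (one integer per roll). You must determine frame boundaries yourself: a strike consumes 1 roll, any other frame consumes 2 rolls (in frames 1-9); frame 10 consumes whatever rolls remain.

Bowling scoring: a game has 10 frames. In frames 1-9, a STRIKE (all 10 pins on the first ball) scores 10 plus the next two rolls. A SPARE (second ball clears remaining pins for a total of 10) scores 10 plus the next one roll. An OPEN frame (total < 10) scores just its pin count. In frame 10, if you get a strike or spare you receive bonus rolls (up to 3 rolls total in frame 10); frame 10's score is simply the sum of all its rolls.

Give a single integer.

Frame 1: STRIKE. 10 + next two rolls (5+0) = 15. Cumulative: 15
Frame 2: OPEN (5+0=5). Cumulative: 20
Frame 3: OPEN (3+4=7). Cumulative: 27
Frame 4: STRIKE. 10 + next two rolls (1+8) = 19. Cumulative: 46
Frame 5: OPEN (1+8=9). Cumulative: 55
Frame 6: OPEN (5+3=8). Cumulative: 63
Frame 7: OPEN (0+0=0). Cumulative: 63
Frame 8: OPEN (3+4=7). Cumulative: 70
Frame 9: STRIKE. 10 + next two rolls (10+1) = 21. Cumulative: 91
Frame 10: STRIKE. Sum of all frame-10 rolls (10+1+4) = 15. Cumulative: 106

Answer: 21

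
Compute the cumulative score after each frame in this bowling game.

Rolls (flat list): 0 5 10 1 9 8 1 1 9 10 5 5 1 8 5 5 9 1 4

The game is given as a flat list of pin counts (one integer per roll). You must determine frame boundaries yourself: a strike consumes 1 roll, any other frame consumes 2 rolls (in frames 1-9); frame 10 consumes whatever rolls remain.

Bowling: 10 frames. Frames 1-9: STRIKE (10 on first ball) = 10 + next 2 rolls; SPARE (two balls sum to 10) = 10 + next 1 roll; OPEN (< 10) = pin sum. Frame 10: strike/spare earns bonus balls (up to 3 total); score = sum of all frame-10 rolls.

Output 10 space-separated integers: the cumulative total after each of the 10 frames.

Answer: 5 25 43 52 72 92 103 112 131 145

Derivation:
Frame 1: OPEN (0+5=5). Cumulative: 5
Frame 2: STRIKE. 10 + next two rolls (1+9) = 20. Cumulative: 25
Frame 3: SPARE (1+9=10). 10 + next roll (8) = 18. Cumulative: 43
Frame 4: OPEN (8+1=9). Cumulative: 52
Frame 5: SPARE (1+9=10). 10 + next roll (10) = 20. Cumulative: 72
Frame 6: STRIKE. 10 + next two rolls (5+5) = 20. Cumulative: 92
Frame 7: SPARE (5+5=10). 10 + next roll (1) = 11. Cumulative: 103
Frame 8: OPEN (1+8=9). Cumulative: 112
Frame 9: SPARE (5+5=10). 10 + next roll (9) = 19. Cumulative: 131
Frame 10: SPARE. Sum of all frame-10 rolls (9+1+4) = 14. Cumulative: 145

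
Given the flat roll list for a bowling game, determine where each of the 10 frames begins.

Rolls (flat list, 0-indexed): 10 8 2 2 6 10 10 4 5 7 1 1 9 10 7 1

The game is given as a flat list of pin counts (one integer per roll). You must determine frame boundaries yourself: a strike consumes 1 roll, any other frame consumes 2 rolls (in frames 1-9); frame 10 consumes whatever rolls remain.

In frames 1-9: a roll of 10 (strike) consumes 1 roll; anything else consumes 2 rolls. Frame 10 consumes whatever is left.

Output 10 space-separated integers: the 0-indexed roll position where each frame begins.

Frame 1 starts at roll index 0: roll=10 (strike), consumes 1 roll
Frame 2 starts at roll index 1: rolls=8,2 (sum=10), consumes 2 rolls
Frame 3 starts at roll index 3: rolls=2,6 (sum=8), consumes 2 rolls
Frame 4 starts at roll index 5: roll=10 (strike), consumes 1 roll
Frame 5 starts at roll index 6: roll=10 (strike), consumes 1 roll
Frame 6 starts at roll index 7: rolls=4,5 (sum=9), consumes 2 rolls
Frame 7 starts at roll index 9: rolls=7,1 (sum=8), consumes 2 rolls
Frame 8 starts at roll index 11: rolls=1,9 (sum=10), consumes 2 rolls
Frame 9 starts at roll index 13: roll=10 (strike), consumes 1 roll
Frame 10 starts at roll index 14: 2 remaining rolls

Answer: 0 1 3 5 6 7 9 11 13 14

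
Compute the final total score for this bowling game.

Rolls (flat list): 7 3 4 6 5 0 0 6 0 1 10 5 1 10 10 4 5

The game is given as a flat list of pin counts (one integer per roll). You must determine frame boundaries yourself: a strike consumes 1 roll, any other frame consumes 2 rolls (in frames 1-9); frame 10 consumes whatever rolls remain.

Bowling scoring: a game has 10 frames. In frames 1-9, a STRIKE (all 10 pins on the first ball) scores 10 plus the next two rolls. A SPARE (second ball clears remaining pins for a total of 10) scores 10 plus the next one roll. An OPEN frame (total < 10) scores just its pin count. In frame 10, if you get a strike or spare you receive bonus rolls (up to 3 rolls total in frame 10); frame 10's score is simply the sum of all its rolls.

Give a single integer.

Answer: 115

Derivation:
Frame 1: SPARE (7+3=10). 10 + next roll (4) = 14. Cumulative: 14
Frame 2: SPARE (4+6=10). 10 + next roll (5) = 15. Cumulative: 29
Frame 3: OPEN (5+0=5). Cumulative: 34
Frame 4: OPEN (0+6=6). Cumulative: 40
Frame 5: OPEN (0+1=1). Cumulative: 41
Frame 6: STRIKE. 10 + next two rolls (5+1) = 16. Cumulative: 57
Frame 7: OPEN (5+1=6). Cumulative: 63
Frame 8: STRIKE. 10 + next two rolls (10+4) = 24. Cumulative: 87
Frame 9: STRIKE. 10 + next two rolls (4+5) = 19. Cumulative: 106
Frame 10: OPEN. Sum of all frame-10 rolls (4+5) = 9. Cumulative: 115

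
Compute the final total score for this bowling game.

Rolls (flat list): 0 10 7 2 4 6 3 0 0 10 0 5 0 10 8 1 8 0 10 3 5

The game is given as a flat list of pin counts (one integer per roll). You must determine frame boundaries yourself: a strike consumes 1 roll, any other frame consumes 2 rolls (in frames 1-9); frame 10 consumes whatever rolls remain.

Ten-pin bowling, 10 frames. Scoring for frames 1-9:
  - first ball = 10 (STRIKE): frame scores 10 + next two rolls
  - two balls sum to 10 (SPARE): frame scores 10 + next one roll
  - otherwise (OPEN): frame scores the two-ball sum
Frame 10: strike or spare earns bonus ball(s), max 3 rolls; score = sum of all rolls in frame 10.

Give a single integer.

Frame 1: SPARE (0+10=10). 10 + next roll (7) = 17. Cumulative: 17
Frame 2: OPEN (7+2=9). Cumulative: 26
Frame 3: SPARE (4+6=10). 10 + next roll (3) = 13. Cumulative: 39
Frame 4: OPEN (3+0=3). Cumulative: 42
Frame 5: SPARE (0+10=10). 10 + next roll (0) = 10. Cumulative: 52
Frame 6: OPEN (0+5=5). Cumulative: 57
Frame 7: SPARE (0+10=10). 10 + next roll (8) = 18. Cumulative: 75
Frame 8: OPEN (8+1=9). Cumulative: 84
Frame 9: OPEN (8+0=8). Cumulative: 92
Frame 10: STRIKE. Sum of all frame-10 rolls (10+3+5) = 18. Cumulative: 110

Answer: 110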